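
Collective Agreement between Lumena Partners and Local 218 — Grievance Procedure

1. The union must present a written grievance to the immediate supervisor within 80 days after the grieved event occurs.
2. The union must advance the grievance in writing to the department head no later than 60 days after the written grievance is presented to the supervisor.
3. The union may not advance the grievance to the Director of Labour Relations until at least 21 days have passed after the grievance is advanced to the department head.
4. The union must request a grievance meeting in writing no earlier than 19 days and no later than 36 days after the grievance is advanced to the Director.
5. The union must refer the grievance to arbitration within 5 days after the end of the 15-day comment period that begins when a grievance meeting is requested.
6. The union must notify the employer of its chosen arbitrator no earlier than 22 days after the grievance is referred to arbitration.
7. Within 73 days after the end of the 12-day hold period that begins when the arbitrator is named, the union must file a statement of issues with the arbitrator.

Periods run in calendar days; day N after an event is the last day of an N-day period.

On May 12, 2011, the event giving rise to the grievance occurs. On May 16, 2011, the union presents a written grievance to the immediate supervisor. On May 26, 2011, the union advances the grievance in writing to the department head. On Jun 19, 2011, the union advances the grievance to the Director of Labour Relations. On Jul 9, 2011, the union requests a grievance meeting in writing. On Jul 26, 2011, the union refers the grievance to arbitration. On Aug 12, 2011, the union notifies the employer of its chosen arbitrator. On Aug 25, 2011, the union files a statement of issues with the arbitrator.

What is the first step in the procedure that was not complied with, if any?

Step 6

Step 1: 80 days after May 12, 2011 (when the grieved event occurs) is Jul 31, 2011; May 16, 2011 is within that limit.
Step 2: 60 days after May 16, 2011 (when the written grievance is presented to the supervisor) is Jul 15, 2011; May 26, 2011 is within that limit.
Step 3: the earliest permitted date is 21 days after May 26, 2011 (when the grievance is advanced to the department head), i.e. Jun 16, 2011; Jun 19, 2011 is on or after that date.
Step 4: the window is 19–36 days after Jun 19, 2011 (when the grievance is advanced to the Director), so Jul 8, 2011 through Jul 25, 2011; done Jul 9, 2011 — within the window.
Step 5: 5 days after Jul 24, 2011 (end of the 15-day comment period, which began when a grievance meeting is requested on Jul 9, 2011) is Jul 29, 2011; Jul 26, 2011 is within that limit.
Step 6: the earliest permitted date is 22 days after Jul 26, 2011 (when the grievance is referred to arbitration), i.e. Aug 17, 2011; acted on Aug 12, 2011, 5 days prematurely.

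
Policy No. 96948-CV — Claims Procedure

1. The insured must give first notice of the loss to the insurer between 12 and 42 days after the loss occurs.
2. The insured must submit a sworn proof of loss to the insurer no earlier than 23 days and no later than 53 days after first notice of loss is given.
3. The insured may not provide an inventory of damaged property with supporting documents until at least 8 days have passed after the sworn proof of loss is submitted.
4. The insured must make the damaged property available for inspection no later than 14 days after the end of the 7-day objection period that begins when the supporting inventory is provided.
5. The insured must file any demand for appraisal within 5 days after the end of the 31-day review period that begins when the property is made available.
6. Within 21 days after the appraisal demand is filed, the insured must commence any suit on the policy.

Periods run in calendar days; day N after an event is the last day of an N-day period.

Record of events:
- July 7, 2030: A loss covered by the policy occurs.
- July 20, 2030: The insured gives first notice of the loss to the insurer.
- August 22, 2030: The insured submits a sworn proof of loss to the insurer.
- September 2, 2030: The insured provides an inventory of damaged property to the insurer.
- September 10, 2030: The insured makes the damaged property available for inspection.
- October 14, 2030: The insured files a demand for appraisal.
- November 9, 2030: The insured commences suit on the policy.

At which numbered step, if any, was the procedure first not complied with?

Step 6

(1) the permitted window runs from July 7, 2030 + 12 = July 19, 2030 to July 7, 2030 + 42 = August 18, 2030; done July 20, 2030 — within the window.
(2) the permitted window runs from July 20, 2030 + 23 = August 12, 2030 to July 20, 2030 + 53 = September 11, 2030; done August 22, 2030 — within the window.
(3) permitted from August 22, 2030 + 8 days = August 30, 2030 onward; September 2, 2030 is on or after that date.
(4) due by September 9, 2030 + 14 days = September 23, 2030; completed September 10, 2030, before the deadline.
(5) due by October 11, 2030 + 5 days = October 16, 2030; completed October 14, 2030, before the deadline.
(6) due by October 14, 2030 + 21 days = November 4, 2030; done November 9, 2030 — 5 days late.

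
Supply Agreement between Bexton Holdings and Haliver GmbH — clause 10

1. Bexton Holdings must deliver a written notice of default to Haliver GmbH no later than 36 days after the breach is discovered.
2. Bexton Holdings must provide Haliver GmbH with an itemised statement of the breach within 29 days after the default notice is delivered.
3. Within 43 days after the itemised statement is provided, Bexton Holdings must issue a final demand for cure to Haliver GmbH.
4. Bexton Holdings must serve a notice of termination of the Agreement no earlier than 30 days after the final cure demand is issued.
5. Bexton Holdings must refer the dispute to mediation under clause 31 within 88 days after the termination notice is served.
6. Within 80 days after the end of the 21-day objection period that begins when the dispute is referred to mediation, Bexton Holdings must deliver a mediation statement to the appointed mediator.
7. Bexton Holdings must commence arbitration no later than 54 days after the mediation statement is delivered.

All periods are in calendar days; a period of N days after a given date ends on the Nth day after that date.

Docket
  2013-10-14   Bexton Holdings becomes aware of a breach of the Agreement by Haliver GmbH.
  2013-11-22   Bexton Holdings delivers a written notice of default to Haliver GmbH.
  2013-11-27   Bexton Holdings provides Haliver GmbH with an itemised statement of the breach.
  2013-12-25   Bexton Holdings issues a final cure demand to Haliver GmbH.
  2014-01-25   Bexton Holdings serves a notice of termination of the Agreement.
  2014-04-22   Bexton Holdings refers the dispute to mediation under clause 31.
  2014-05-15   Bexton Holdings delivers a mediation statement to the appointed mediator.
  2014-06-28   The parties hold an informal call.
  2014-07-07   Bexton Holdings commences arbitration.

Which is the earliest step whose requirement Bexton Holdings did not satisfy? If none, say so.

Step 1

(1) due by 2013-10-14 + 36 days = 2013-11-19; done 2013-11-22 — 3 days late.
The analysis stops there.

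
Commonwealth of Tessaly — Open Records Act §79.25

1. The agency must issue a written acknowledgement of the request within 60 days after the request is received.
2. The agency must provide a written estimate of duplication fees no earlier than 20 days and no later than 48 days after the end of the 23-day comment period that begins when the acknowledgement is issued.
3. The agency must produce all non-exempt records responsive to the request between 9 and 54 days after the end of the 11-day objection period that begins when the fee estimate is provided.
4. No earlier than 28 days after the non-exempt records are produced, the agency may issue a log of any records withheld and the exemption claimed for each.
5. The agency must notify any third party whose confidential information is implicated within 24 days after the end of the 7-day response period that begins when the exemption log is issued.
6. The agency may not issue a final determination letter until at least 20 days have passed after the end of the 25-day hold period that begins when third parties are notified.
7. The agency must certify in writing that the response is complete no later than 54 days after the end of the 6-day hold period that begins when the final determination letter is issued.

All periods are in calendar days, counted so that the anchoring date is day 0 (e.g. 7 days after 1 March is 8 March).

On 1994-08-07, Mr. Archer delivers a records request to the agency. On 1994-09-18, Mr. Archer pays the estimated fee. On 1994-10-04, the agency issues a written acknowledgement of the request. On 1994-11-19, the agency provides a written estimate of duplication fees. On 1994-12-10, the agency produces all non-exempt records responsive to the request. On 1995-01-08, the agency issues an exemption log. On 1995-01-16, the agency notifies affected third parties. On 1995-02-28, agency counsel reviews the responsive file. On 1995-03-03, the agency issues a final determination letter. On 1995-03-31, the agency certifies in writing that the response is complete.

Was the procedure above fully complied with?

Yes

Step 1 — counting 60 days from 1994-08-07 (when the request is received) gives a deadline of 1994-10-06; done 1994-10-04 — timely.
Step 2 — 20 and 48 days from 1994-10-27 (end of the 23-day comment period, which began when the acknowledgement is issued on 1994-10-04) are 1994-11-16 and 1994-12-14 respectively; done 1994-11-19 — within the window.
Step 3 — 9 and 54 days from 1994-11-30 (end of the 11-day objection period, which began when the fee estimate is provided on 1994-11-19) are 1994-12-09 and 1995-01-23 respectively; 1994-12-10 falls inside that range.
Step 4 — must wait 28 days from 1994-12-10 (when the non-exempt records are produced), so not before 1995-01-07; done 1995-01-08 — permitted.
Step 5 — counting 24 days from 1995-01-15 (end of the 7-day response period, which began when the exemption log is issued on 1995-01-08) gives a deadline of 1995-02-08; done 1995-01-16 — timely.
Step 6 — must wait 20 days from 1995-02-10 (end of the 25-day hold period, which began when third parties are notified on 1995-01-16), so not before 1995-03-02; done 1995-03-03, after the minimum wait.
Step 7 — counting 54 days from 1995-03-09 (end of the 6-day hold period, which began when the final determination letter is issued on 1995-03-03) gives a deadline of 1995-05-02; completed 1995-03-31, before the deadline.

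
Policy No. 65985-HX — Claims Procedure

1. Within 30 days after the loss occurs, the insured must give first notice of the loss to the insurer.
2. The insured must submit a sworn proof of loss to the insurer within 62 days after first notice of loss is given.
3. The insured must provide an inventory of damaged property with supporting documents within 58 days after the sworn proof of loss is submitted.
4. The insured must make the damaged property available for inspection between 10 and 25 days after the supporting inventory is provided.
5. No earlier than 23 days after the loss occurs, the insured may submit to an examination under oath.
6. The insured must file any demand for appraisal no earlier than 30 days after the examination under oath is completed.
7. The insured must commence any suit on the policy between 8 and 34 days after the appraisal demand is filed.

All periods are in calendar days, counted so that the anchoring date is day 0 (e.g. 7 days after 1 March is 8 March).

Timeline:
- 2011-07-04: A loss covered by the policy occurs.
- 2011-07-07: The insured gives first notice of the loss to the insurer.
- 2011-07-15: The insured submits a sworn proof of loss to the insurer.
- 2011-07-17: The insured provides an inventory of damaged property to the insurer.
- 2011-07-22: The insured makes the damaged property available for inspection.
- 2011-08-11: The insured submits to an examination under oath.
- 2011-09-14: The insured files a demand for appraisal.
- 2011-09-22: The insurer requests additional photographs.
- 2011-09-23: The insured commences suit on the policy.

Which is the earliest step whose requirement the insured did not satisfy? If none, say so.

Step 1 — counting 30 days from 2011-07-04 (when the loss occurs) gives a deadline of 2011-08-03; completed 2011-07-07, before the deadline.
Step 2 — counting 62 days from 2011-07-07 (when first notice of loss is given) gives a deadline of 2011-09-07; completed 2011-07-15, before the deadline.
Step 3 — counting 58 days from 2011-07-15 (when the sworn proof of loss is submitted) gives a deadline of 2011-09-11; 2011-07-17 is within that limit.
Step 4 — 10 and 25 days from 2011-07-17 (when the supporting inventory is provided) are 2011-07-27 and 2011-08-11 respectively; 2011-07-22 is 5 days too early.
No need to go further; step 4 was not satisfied.

Step 4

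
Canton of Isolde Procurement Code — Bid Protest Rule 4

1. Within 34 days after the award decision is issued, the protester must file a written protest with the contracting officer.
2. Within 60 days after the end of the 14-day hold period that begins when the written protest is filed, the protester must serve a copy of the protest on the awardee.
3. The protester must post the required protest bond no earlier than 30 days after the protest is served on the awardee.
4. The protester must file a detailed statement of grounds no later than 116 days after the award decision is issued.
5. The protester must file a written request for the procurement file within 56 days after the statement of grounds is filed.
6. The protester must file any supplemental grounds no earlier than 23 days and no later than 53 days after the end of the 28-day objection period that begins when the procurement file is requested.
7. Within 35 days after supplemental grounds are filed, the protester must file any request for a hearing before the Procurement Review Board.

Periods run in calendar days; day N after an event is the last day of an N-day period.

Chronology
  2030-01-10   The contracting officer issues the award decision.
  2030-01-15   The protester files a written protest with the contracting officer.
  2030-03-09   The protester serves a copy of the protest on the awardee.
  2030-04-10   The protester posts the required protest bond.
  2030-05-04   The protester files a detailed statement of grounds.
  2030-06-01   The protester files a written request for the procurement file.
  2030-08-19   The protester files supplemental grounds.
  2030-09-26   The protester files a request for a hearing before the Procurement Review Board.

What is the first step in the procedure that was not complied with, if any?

Step 1 — counting 34 days from 2030-01-10 (when the award decision is issued) gives a deadline of 2030-02-13; completed 2030-01-15, before the deadline.
Step 2 — counting 60 days from 2030-01-29 (end of the 14-day hold period, which began when the written protest is filed on 2030-01-15) gives a deadline of 2030-03-30; done 2030-03-09 — timely.
Step 3 — must wait 30 days from 2030-03-09 (when the protest is served on the awardee), so not before 2030-04-08; done 2030-04-10 — permitted.
Step 4 — counting 116 days from 2030-01-10 (when the award decision is issued) gives a deadline of 2030-05-06; completed 2030-05-04, before the deadline.
Step 5 — counting 56 days from 2030-05-04 (when the statement of grounds is filed) gives a deadline of 2030-06-29; 2030-06-01 is within that limit.
Step 6 — 23 and 53 days from 2030-06-29 (end of the 28-day objection period, which began when the procurement file is requested on 2030-06-01) are 2030-07-22 and 2030-08-21 respectively; 2030-08-19 falls inside that range.
Step 7 — counting 35 days from 2030-08-19 (when supplemental grounds are filed) gives a deadline of 2030-09-23; not done until 2030-09-26, 3 days after the deadline.

Step 7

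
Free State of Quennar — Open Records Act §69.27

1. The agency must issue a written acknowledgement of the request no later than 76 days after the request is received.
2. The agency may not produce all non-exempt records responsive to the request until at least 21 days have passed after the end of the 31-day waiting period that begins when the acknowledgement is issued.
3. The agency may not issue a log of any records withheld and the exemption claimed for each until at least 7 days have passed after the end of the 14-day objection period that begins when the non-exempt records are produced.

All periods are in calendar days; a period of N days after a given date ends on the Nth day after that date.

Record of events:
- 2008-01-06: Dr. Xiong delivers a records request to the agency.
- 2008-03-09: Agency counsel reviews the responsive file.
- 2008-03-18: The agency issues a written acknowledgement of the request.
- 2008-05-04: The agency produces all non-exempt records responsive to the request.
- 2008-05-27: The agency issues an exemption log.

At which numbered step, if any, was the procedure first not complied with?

Step 2

(1) due by 2008-01-06 + 76 days = 2008-03-22; completed 2008-03-18, before the deadline.
(2) permitted from 2008-04-18 + 21 days = 2008-05-09 onward; acted on 2008-05-04, 5 days prematurely.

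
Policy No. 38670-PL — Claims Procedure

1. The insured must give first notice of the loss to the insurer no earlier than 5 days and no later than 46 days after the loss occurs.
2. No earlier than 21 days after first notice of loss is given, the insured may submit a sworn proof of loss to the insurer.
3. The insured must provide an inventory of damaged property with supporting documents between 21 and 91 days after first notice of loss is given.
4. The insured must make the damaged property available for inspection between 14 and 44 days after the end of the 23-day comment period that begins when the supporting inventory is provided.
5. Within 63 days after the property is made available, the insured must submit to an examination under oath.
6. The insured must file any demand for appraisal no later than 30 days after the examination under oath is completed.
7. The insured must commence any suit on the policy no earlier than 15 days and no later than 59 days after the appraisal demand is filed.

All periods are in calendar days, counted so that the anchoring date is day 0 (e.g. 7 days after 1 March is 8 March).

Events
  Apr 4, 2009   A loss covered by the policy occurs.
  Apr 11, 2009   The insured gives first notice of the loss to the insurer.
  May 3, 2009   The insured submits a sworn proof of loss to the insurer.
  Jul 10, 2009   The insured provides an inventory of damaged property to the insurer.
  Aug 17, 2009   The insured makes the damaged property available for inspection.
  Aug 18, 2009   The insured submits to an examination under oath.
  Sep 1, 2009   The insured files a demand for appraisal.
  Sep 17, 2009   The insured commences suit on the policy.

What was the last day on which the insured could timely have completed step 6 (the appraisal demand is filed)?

Step 6 runs from Aug 18, 2009, when the examination under oath is completed. 30 days after Aug 18, 2009 is Sep 17, 2009.

Sep 17, 2009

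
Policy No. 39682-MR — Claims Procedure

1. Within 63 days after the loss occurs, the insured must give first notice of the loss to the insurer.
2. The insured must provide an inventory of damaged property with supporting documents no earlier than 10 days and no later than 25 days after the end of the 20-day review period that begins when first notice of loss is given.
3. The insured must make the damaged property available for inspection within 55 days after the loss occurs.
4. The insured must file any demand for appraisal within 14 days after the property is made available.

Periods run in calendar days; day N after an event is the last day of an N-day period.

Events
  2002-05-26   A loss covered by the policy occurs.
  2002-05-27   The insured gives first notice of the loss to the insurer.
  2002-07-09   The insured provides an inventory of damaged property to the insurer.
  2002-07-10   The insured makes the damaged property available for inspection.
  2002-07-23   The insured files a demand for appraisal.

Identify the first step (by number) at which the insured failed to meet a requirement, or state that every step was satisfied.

None — every step was satisfied

Step 1 — counting 63 days from 2002-05-26 (when the loss occurs) gives a deadline of 2002-07-28; completed 2002-05-27, before the deadline.
Step 2 — 10 and 25 days from 2002-06-16 (end of the 20-day review period, which began when first notice of loss is given on 2002-05-27) are 2002-06-26 and 2002-07-11 respectively; done 2002-07-09, which is between those dates.
Step 3 — counting 55 days from 2002-05-26 (when the loss occurs) gives a deadline of 2002-07-20; 2002-07-10 is within that limit.
Step 4 — counting 14 days from 2002-07-10 (when the property is made available) gives a deadline of 2002-07-24; done 2002-07-23 — timely.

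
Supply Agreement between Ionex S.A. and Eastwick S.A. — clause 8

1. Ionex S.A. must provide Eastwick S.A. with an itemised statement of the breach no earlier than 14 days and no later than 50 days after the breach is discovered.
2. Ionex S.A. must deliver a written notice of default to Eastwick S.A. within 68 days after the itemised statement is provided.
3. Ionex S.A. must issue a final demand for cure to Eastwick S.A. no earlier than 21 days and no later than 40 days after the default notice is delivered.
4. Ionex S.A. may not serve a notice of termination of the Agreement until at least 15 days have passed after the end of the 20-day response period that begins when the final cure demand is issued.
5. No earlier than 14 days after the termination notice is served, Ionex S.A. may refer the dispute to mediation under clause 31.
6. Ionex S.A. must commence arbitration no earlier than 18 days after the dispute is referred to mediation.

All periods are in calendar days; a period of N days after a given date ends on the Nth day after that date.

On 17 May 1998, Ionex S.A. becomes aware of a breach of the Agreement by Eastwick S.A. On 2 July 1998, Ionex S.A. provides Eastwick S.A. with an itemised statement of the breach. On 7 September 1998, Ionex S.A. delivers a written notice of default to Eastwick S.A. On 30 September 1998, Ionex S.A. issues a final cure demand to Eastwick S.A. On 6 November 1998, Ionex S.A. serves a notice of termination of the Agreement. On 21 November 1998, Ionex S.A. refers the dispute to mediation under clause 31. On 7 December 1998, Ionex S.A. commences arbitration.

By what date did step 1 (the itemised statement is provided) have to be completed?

6 July 1998

Step 1 runs from 17 May 1998, when the breach is discovered. The window is 14–50 days after 17 May 1998; it closes on 6 July 1998.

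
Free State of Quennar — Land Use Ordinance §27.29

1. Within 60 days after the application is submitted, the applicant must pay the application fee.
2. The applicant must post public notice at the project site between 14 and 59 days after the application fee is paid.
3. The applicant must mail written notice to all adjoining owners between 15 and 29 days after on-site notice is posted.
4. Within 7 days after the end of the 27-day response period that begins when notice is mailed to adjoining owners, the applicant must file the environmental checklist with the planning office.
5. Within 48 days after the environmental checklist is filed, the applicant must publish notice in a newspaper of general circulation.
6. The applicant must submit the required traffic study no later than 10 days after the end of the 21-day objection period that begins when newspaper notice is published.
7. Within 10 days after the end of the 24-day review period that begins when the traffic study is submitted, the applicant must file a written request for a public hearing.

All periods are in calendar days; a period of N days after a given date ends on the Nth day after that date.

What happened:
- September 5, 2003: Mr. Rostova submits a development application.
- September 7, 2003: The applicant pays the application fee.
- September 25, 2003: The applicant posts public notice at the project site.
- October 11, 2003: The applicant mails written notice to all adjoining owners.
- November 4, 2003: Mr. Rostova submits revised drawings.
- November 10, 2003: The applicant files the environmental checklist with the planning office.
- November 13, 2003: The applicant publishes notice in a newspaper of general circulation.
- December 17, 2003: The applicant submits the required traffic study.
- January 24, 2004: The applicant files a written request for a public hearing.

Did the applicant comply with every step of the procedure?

Step 1 — counting 60 days from September 5, 2003 (when the application is submitted) gives a deadline of November 4, 2003; September 7, 2003 is within that limit.
Step 2 — 14 and 59 days from September 7, 2003 (when the application fee is paid) are September 21, 2003 and November 5, 2003 respectively; September 25, 2003 falls inside that range.
Step 3 — 15 and 29 days from September 25, 2003 (when on-site notice is posted) are October 10, 2003 and October 24, 2003 respectively; done October 11, 2003, which is between those dates.
Step 4 — counting 7 days from November 7, 2003 (end of the 27-day response period, which began when notice is mailed to adjoining owners on October 11, 2003) gives a deadline of November 14, 2003; completed November 10, 2003, before the deadline.
Step 5 — counting 48 days from November 10, 2003 (when the environmental checklist is filed) gives a deadline of December 28, 2003; done November 13, 2003 — timely.
Step 6 — counting 10 days from December 4, 2003 (end of the 21-day objection period, which began when newspaper notice is published on November 13, 2003) gives a deadline of December 14, 2003; not done until December 17, 2003, 3 days after the deadline.
That is the first point of non-compliance.

No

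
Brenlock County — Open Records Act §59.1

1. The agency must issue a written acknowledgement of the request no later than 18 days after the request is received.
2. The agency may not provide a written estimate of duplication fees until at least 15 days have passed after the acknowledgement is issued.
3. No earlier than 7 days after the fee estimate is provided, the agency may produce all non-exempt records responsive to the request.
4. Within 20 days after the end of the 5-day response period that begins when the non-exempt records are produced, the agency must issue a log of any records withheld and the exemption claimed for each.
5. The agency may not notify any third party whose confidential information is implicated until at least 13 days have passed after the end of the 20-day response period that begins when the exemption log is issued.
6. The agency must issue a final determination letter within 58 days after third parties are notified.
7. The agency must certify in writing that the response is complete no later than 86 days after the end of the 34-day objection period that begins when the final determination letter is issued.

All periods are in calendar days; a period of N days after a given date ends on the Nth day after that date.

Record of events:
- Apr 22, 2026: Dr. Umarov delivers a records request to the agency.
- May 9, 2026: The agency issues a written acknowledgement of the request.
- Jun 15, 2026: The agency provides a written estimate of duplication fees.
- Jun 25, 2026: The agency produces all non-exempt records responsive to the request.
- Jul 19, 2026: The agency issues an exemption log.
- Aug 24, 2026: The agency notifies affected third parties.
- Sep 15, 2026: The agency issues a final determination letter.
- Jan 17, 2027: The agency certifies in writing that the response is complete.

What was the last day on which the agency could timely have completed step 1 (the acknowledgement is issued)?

May 10, 2026

Step 1 runs from Apr 22, 2026, when the request is received. 18 days after Apr 22, 2026 is May 10, 2026.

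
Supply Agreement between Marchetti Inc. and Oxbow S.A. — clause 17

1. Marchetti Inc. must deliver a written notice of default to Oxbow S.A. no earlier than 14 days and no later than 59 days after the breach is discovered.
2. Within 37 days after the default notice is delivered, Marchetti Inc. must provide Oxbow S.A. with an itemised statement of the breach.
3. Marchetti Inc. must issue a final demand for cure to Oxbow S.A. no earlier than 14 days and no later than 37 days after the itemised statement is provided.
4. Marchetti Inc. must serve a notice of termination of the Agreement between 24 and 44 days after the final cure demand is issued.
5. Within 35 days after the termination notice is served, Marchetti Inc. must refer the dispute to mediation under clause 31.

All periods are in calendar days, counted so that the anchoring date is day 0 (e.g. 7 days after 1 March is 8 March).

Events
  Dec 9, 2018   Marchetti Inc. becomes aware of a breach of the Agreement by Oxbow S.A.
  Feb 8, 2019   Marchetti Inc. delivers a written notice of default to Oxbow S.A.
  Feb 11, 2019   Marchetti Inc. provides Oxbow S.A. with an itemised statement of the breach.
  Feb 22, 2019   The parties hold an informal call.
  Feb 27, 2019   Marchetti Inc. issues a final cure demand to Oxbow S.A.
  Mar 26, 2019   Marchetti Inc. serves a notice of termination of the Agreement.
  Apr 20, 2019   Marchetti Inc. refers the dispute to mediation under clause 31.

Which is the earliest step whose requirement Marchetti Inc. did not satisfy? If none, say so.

Step 1: the window is 14–59 days after Dec 9, 2018 (when the breach is discovered), so Dec 23, 2018 through Feb 6, 2019; Feb 8, 2019 is 2 days past the end of the window.

Step 1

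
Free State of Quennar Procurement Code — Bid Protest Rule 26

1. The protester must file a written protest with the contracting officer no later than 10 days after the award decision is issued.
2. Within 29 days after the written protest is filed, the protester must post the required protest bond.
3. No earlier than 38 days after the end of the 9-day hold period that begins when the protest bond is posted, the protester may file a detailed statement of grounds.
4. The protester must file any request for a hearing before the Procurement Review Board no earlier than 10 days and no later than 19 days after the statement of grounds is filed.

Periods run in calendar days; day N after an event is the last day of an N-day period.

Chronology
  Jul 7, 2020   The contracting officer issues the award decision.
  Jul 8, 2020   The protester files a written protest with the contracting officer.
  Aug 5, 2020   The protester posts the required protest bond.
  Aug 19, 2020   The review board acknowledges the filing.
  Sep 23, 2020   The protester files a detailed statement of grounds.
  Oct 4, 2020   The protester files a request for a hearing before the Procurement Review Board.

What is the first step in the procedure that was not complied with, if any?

None — every step was satisfied

(1) due by Jul 7, 2020 + 10 days = Jul 17, 2020; Jul 8, 2020 is within that limit.
(2) due by Jul 8, 2020 + 29 days = Aug 6, 2020; done Aug 5, 2020 — timely.
(3) permitted from Aug 14, 2020 + 38 days = Sep 21, 2020 onward; done Sep 23, 2020, after the minimum wait.
(4) the permitted window runs from Sep 23, 2020 + 10 = Oct 3, 2020 to Sep 23, 2020 + 19 = Oct 12, 2020; Oct 4, 2020 falls inside that range.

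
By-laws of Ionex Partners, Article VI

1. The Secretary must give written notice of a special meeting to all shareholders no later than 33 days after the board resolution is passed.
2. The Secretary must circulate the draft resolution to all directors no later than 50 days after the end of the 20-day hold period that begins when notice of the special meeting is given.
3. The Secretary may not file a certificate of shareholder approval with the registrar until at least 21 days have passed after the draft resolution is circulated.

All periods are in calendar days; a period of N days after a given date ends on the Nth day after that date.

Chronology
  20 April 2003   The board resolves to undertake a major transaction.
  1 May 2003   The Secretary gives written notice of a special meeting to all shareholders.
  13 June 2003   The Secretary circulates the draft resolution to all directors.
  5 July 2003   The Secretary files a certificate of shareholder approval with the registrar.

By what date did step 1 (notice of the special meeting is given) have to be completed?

23 May 2003

Step 1 runs from 20 April 2003, when the board resolution is passed. 33 days after 20 April 2003 is 23 May 2003.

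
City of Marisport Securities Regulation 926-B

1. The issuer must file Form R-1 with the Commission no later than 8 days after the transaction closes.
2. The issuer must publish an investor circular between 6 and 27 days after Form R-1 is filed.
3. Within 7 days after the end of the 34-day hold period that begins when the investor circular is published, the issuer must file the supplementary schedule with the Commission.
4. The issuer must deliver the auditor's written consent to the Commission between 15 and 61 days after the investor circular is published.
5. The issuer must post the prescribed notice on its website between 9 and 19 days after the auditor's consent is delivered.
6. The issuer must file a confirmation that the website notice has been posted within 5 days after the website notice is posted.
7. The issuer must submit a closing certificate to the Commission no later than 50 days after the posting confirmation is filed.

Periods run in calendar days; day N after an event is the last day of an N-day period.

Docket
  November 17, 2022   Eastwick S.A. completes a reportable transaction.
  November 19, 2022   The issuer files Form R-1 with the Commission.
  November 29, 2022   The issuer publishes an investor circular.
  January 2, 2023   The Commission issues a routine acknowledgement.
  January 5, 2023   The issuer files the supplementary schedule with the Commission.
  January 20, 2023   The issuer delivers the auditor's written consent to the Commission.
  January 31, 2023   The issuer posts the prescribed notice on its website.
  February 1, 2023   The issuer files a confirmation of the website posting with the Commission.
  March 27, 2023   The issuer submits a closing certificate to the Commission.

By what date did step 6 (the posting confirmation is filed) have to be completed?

February 5, 2023

Step 6 runs from January 31, 2023, when the website notice is posted. 5 days after January 31, 2023 is February 5, 2023.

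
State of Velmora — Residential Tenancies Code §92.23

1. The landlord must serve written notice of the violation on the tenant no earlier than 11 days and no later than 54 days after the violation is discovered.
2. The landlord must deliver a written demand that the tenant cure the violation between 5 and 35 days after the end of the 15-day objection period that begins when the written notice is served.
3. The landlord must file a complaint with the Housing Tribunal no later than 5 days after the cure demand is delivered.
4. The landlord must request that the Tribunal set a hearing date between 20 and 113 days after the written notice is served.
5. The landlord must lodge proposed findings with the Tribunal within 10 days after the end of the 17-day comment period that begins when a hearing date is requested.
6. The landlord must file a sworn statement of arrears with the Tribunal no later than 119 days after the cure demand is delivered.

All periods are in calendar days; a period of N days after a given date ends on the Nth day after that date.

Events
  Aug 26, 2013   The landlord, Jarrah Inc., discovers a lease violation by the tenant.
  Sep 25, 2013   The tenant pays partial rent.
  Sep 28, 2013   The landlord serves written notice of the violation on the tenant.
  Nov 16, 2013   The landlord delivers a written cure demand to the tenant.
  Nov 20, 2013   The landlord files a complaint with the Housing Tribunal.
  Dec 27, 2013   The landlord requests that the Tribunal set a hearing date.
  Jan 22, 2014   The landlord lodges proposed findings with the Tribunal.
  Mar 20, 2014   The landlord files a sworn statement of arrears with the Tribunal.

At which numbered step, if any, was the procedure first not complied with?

(1) the permitted window runs from Aug 26, 2013 + 11 = Sep 6, 2013 to Aug 26, 2013 + 54 = Oct 19, 2013; done Sep 28, 2013 — within the window.
(2) the permitted window runs from Oct 13, 2013 + 5 = Oct 18, 2013 to Oct 13, 2013 + 35 = Nov 17, 2013; Nov 16, 2013 falls inside that range.
(3) due by Nov 16, 2013 + 5 days = Nov 21, 2013; done Nov 20, 2013 — timely.
(4) the permitted window runs from Sep 28, 2013 + 20 = Oct 18, 2013 to Sep 28, 2013 + 113 = Jan 19, 2014; Dec 27, 2013 falls inside that range.
(5) due by Jan 13, 2014 + 10 days = Jan 23, 2014; completed Jan 22, 2014, before the deadline.
(6) due by Nov 16, 2013 + 119 days = Mar 15, 2014; Mar 20, 2014 misses that deadline by 5 days.

Step 6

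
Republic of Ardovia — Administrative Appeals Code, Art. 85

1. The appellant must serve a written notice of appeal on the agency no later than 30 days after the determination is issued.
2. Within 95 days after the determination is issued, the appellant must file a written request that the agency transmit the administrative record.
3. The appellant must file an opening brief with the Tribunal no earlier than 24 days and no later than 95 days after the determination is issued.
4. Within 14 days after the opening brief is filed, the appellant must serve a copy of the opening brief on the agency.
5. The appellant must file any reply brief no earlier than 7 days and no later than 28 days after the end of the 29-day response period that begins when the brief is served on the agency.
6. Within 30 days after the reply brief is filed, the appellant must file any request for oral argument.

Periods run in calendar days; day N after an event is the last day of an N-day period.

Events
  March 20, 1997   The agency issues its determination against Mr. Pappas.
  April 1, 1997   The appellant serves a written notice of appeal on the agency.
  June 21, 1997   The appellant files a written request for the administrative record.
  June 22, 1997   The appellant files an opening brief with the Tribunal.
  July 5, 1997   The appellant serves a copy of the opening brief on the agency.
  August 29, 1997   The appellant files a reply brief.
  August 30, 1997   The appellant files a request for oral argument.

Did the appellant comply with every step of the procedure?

Yes

Step 1: 30 days after March 20, 1997 (when the determination is issued) is April 19, 1997; April 1, 1997 is within that limit.
Step 2: 95 days after March 20, 1997 (when the determination is issued) is June 23, 1997; done June 21, 1997 — timely.
Step 3: the window is 24–95 days after March 20, 1997 (when the determination is issued), so April 13, 1997 through June 23, 1997; done June 22, 1997, which is between those dates.
Step 4: 14 days after June 22, 1997 (when the opening brief is filed) is July 6, 1997; July 5, 1997 is within that limit.
Step 5: the window is 7–28 days after August 3, 1997 (end of the 29-day response period, which began when the brief is served on the agency on July 5, 1997), so August 10, 1997 through August 31, 1997; done August 29, 1997 — within the window.
Step 6: 30 days after August 29, 1997 (when the reply brief is filed) is September 28, 1997; August 30, 1997 is within that limit.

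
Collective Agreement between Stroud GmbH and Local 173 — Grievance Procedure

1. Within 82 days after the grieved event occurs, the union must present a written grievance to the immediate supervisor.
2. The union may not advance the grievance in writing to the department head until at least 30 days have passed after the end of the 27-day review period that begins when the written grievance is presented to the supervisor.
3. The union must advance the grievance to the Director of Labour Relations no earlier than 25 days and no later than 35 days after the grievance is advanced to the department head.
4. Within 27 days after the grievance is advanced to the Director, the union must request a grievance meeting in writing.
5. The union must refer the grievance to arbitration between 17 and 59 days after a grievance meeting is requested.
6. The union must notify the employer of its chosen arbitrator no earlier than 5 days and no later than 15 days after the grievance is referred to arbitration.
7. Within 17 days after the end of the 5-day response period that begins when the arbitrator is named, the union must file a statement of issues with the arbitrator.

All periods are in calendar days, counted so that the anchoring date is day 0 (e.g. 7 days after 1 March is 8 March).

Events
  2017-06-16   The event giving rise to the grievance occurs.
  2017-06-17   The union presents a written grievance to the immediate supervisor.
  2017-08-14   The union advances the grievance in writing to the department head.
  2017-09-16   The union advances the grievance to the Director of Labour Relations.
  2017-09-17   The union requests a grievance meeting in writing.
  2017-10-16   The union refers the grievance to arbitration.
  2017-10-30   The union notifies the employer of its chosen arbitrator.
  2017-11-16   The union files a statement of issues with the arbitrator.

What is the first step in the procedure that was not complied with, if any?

None — every step was satisfied

Step 1 — counting 82 days from 2017-06-16 (when the grieved event occurs) gives a deadline of 2017-09-06; completed 2017-06-17, before the deadline.
Step 2 — must wait 30 days from 2017-07-14 (end of the 27-day review period, which began when the written grievance is presented to the supervisor on 2017-06-17), so not before 2017-08-13; done 2017-08-14, after the minimum wait.
Step 3 — 25 and 35 days from 2017-08-14 (when the grievance is advanced to the department head) are 2017-09-08 and 2017-09-18 respectively; 2017-09-16 falls inside that range.
Step 4 — counting 27 days from 2017-09-16 (when the grievance is advanced to the Director) gives a deadline of 2017-10-13; completed 2017-09-17, before the deadline.
Step 5 — 17 and 59 days from 2017-09-17 (when a grievance meeting is requested) are 2017-10-04 and 2017-11-15 respectively; done 2017-10-16, which is between those dates.
Step 6 — 5 and 15 days from 2017-10-16 (when the grievance is referred to arbitration) are 2017-10-21 and 2017-10-31 respectively; done 2017-10-30, which is between those dates.
Step 7 — counting 17 days from 2017-11-04 (end of the 5-day response period, which began when the arbitrator is named on 2017-10-30) gives a deadline of 2017-11-21; done 2017-11-16 — timely.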